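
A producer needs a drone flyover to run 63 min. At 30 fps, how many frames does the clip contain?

63 min = 3780 s.
Frames = 3780 × 30 = 113400.

113400 frames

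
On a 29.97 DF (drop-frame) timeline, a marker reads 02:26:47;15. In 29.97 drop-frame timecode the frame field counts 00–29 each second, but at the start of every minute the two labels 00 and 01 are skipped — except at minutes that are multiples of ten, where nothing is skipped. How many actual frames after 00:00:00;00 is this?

As if non-drop at 30 labels/s: (2 × 3600 + 26 × 60 + 47) × 30 + 15 = 264225.
Minute boundaries passed: 146; those not divisible by 10: 146 − 14 = 132; dropped labels = 2 × 132 = 264.
Actual frame index = 264225 − 264 = 263961.

263961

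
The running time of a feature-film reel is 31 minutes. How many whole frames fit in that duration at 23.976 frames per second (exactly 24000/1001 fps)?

44595 frames

31 min = 1860 s.
Frames = 1860 × 24000/1001 = 44640000/1001 ≈ 44595.4046.
Complete frames: 44595.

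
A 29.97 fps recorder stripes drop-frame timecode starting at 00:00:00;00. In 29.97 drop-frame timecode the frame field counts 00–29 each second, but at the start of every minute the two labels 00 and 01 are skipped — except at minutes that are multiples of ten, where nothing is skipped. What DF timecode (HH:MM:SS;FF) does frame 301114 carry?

Ten DF minutes hold 17982 frames, so frame 301114 lies in block 16 (frames 287712–305693) with 13402 frames into that block.
The block's first minute is 1800 frames and the rest 1798 each; 13402 frames reaches minute 7, so 16 × 18 + 7 × 2 = 302 labels have been skipped so far.
Adding those back, label number 301114 + 302 = 301416 at 30 labels/s is 10047 s + 6 f = 2 h 47 min 27 s frame 6, i.e. 02:47:27;06.

02:47:27;06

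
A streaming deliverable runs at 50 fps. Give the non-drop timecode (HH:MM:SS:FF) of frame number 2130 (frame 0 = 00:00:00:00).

00:00:42:30

2130 ÷ 50 = 42 full seconds, remainder 30 frames.
42 s = 0 h 0 min 42 s.
Timecode: 00:00:42:30.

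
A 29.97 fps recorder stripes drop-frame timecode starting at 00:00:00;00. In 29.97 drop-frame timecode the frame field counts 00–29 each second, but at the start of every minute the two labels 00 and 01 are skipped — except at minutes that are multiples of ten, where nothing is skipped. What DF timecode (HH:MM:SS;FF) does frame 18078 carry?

00:10:03;06

Each 10-minute DF block holds 10 × 60 × 30 − 9 × 2 = 17982 frames. 18078 ÷ 17982 → 1 full block, remainder 96.
Within the partial block the first minute is 1800 frames and each further minute 1798, so 0 further minute boundaries passed. Total skipped labels = 18 × 1 + 2 × 0 = 18.
Non-drop label index = 18078 + 18 = 18096; at 30 labels/s that is 00:10:03:06, i.e. DF 00:10:03;06.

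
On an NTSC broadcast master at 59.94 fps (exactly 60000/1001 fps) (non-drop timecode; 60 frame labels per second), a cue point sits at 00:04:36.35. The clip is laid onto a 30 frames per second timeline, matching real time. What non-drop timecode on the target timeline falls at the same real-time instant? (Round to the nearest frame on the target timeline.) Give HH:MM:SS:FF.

Source frame index: (0×3600 + 4×60 + 36) × 60 + 35 = 16595.
Real time: 16595 / (60000/1001) = 3322319/12000 s.
Target frame: (3322319/12000) × (30) = 3322319/400 ≈ 8305.798 → 8306.
At 30 labels/s: frame 8306 → 00:04:36:26.

00:04:36:26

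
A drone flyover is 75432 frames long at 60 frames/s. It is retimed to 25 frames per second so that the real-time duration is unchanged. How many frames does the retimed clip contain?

Target frames = source frames × (target rate / source rate) = 75432 × (25)/(60) = 75432 × 5/12 = 31430.

31430 frames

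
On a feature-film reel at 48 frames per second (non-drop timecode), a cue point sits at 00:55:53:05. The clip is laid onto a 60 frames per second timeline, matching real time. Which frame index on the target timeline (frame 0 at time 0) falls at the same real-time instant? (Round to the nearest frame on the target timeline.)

Source frame index: (0×3600 + 55×60 + 53) × 48 + 5 = 160949.
Real time: 160949 / (48) = 160949/48 s.
Target frame: (160949/48) × (60) = 804745/4 ≈ 201186.250 → 201186.

frame 201186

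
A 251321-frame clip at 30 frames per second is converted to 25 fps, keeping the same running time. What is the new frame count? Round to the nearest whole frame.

209434 frames

Frames at target rate = 251321 × (25) / (30) = 1256605/6 ≈ 209434.167.
Nearest whole frame: 209434.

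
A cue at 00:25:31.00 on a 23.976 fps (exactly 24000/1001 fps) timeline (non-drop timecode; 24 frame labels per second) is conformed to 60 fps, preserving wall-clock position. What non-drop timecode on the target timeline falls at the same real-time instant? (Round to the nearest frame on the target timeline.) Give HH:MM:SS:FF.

00:25:32:32

Source frame index: (0×3600 + 25×60 + 31) × 24 + 0 = 36744.
Real time: 36744 / (24000/1001) = 1532531/1000 s.
Target frame: (1532531/1000) × (60) = 4597593/50 ≈ 91951.860 → 91952.
At 60 labels/s: frame 91952 → 00:25:32:32.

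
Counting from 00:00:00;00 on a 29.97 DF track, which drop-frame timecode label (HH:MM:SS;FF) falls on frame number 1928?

Ten DF minutes hold 17982 frames, so frame 1928 lies in block 0 (frames 0–17981) with 1928 frames into that block.
The block's first minute is 1800 frames and the rest 1798 each; 1928 frames reaches minute 1, so 0 × 18 + 1 × 2 = 2 labels have been skipped so far.
Adding those back, label number 1928 + 2 = 1930 at 30 labels/s is 64 s + 10 f = 0 h 1 min 4 s frame 10, i.e. 00:01:04;10.

00:01:04;10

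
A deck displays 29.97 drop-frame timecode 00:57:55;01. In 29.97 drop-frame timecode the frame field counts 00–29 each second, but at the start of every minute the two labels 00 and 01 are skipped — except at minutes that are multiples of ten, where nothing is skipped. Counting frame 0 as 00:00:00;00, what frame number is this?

104147

As if non-drop at 30 labels/s: (0 × 3600 + 57 × 60 + 55) × 30 + 1 = 104251.
Minute boundaries passed: 57; those not divisible by 10: 57 − 5 = 52; dropped labels = 2 × 52 = 104.
Actual frame index = 104251 − 104 = 104147.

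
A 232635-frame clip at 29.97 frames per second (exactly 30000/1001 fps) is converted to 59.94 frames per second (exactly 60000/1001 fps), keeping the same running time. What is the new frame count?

465270 frames

Target frames = source frames × (target rate / source rate) = 232635 × (60000/1001)/(30000/1001) = 232635 × 2 = 465270.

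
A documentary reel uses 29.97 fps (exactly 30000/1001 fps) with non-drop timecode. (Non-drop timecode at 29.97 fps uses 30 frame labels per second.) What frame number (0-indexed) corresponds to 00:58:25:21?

105171

Total seconds to the label: (0 × 3600 + 58 × 60 + 25) = 3505.
Frame index = 3505 × 30 + 21 = 105171.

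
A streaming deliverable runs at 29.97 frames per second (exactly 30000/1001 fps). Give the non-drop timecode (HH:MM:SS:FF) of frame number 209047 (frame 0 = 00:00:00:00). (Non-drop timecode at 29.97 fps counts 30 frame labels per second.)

209047 ÷ 30 = 6968 full seconds, remainder 7 frames.
6968 s = 1 h 56 min 8 s.
Timecode: 01:56:08:07.

01:56:08:07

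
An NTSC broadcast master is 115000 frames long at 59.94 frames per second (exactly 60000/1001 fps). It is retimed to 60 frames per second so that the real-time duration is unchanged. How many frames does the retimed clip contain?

Target frames = source frames × (target rate / source rate) = 115000 × (60)/(60000/1001) = 115000 × 1001/1000 = 115115.

115115 frames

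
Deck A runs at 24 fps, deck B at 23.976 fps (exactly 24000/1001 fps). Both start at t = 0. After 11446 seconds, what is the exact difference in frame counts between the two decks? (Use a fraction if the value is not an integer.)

274704/1001 frames

A emits 24 × 11446 = 274704 frames; B emits 24000/1001 × 11446 = 274704000/1001.
Difference = 274704/1001 frames (≈ 274.4296); B is behind A.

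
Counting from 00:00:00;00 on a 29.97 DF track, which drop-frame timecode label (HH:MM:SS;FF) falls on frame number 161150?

Ten DF minutes hold 17982 frames, so frame 161150 lies in block 8 (frames 143856–161837) with 17294 frames into that block.
The block's first minute is 1800 frames and the rest 1798 each; 17294 frames reaches minute 9, so 8 × 18 + 9 × 2 = 162 labels have been skipped so far.
Adding those back, label number 161150 + 162 = 161312 at 30 labels/s is 5377 s + 2 f = 1 h 29 min 37 s frame 2, i.e. 01:29:37;02.

01:29:37;02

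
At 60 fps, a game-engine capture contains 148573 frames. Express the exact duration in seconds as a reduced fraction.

148573/60 seconds

Running time = 148573 ÷ (60) = 148573 × 1/60 = 148573/60 s.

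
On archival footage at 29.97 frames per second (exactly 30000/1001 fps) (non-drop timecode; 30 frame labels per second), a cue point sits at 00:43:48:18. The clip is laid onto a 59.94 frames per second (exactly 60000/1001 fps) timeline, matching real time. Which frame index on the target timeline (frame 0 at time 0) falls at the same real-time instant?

frame 157716

Source frame index: (0×3600 + 43×60 + 48) × 30 + 18 = 78858.
Real time: 78858 / (30000/1001) = 13156143/5000 s.
Target frame: (13156143/5000) × (60000/1001) = 157716.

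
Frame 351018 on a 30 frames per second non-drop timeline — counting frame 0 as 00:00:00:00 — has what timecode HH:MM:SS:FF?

351018 ÷ 30 = 11700 full seconds, remainder 18 frames.
11700 s = 3 h 15 min 0 s.
Timecode: 03:15:00:18.

03:15:00:18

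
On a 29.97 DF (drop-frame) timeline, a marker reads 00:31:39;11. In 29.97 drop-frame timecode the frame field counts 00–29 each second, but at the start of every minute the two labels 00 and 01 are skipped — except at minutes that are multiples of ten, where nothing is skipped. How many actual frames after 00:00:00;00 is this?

Complete 10-minute blocks: 3, each 17982 frames → 53946.
Remaining 1 whole minute in the current block: 1800 + 0 × 1798 = 1800 frames.
Within the current minute: 39 × 30 + 11 − 2 = 1179 (labels ;00/;01 skipped at this minute). Total = 53946 + 1800 + 1179 = 56925.

56925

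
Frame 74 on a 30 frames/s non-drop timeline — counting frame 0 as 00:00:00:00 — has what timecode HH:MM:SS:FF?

00:00:02:14

74 ÷ 30 = 2 full seconds, remainder 14 frames.
2 s = 0 h 0 min 2 s.
Timecode: 00:00:02:14.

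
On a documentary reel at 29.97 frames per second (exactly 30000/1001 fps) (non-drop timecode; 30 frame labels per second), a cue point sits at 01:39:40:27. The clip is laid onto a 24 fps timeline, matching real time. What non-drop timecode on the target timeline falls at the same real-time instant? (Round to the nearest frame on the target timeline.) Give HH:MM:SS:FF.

01:39:46:21

Source frame index: (1×3600 + 39×60 + 40) × 30 + 27 = 179427.
Real time: 179427 / (30000/1001) = 59868809/10000 s.
Target frame: (59868809/10000) × (24) = 179606427/1250 ≈ 143685.142 → 143685.
At 24 labels/s: frame 143685 → 01:39:46:21.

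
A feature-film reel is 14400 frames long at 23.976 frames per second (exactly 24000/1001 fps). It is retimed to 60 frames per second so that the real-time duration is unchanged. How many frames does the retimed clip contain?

Target frames = source frames × (target rate / source rate) = 14400 × (60)/(24000/1001) = 14400 × 1001/400 = 36036.

36036 frames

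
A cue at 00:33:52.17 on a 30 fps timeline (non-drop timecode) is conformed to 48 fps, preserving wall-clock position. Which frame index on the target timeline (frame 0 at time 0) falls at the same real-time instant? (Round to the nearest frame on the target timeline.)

frame 97563

Source frame index: (0×3600 + 33×60 + 52) × 30 + 17 = 60977.
Real time: 60977 / (30) = 60977/30 s.
Target frame: (60977/30) × (48) = 487816/5 ≈ 97563.200 → 97563.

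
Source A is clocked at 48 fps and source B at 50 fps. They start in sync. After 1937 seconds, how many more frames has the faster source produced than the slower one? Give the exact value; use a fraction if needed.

3874 frames

A emits 48 × 1937 = 92976 frames; B emits 50 × 1937 = 96850.
Difference = 3874 frames; B is ahead of A.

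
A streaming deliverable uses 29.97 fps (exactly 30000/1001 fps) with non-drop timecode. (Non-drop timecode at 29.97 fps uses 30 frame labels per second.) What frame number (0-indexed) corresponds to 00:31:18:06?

frame 56346

Total seconds to the label: (0 × 3600 + 31 × 60 + 18) = 1878.
Frame index = 1878 × 30 + 6 = 56346.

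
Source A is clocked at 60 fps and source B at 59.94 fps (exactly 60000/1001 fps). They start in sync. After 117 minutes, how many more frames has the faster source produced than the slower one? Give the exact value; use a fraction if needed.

117 min = 7020 s.
A emits 60 × 7020 = 421200 frames; B emits 60000/1001 × 7020 = 32400000/77.
Difference = 32400/77 frames (≈ 420.7792); B is behind A.

32400/77 frames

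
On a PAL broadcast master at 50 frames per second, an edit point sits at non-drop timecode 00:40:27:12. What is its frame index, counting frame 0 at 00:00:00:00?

121362

Total seconds to the label: (0 × 3600 + 40 × 60 + 27) = 2427.
Frame index = 2427 × 50 + 12 = 121362.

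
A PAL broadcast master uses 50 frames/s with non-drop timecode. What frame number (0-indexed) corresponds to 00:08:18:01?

Total seconds to the label: (0 × 3600 + 8 × 60 + 18) = 498.
Frame index = 498 × 50 + 1 = 24901.

24901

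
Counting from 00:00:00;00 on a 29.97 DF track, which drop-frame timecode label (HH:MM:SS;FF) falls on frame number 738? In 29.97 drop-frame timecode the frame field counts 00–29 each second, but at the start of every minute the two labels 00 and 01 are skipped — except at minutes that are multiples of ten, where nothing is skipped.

00:00:24;18

Each 10-minute DF block holds 10 × 60 × 30 − 9 × 2 = 17982 frames. 738 ÷ 17982 → 0 full blocks, remainder 738.
Within the partial block the first minute is 1800 frames and each further minute 1798, so 0 further minute boundaries passed. Total skipped labels = 18 × 0 + 2 × 0 = 0.
Non-drop label index = 738 + 0 = 738; at 30 labels/s that is 00:00:24:18, i.e. DF 00:00:24;18.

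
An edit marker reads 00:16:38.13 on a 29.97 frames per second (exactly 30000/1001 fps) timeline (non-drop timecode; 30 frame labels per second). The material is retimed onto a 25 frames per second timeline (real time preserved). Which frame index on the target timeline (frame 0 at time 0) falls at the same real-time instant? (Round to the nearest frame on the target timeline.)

frame 24986

Source frame index: (0×3600 + 16×60 + 38) × 30 + 13 = 29953.
Real time: 29953 / (30000/1001) = 29982953/30000 s.
Target frame: (29982953/30000) × (25) = 29982953/1200 ≈ 24985.794 → 24986.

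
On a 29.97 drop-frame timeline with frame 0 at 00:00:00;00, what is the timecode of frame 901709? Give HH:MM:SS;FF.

Ten DF minutes hold 17982 frames, so frame 901709 lies in block 50 (frames 899100–917081) with 2609 frames into that block.
The block's first minute is 1800 frames and the rest 1798 each; 2609 frames reaches minute 1, so 50 × 18 + 1 × 2 = 902 labels have been skipped so far.
Adding those back, label number 901709 + 902 = 902611 at 30 labels/s is 30087 s + 1 f = 8 h 21 min 27 s frame 1, i.e. 08:21:27;01.

08:21:27;01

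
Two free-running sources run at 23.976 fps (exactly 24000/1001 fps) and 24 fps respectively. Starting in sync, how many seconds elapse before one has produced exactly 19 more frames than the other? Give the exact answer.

19019/24 seconds

The gap grows by |24 − 24000/1001| = 24/1001 frames per second.
Time for a 19-frame gap: 19 ÷ (24/1001) = 19019/24 s.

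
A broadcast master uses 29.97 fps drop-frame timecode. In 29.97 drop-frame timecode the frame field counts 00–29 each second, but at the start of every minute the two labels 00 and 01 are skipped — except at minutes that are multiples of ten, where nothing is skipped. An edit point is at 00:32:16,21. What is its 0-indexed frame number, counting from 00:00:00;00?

58043

Complete 10-minute blocks: 3, each 17982 frames → 53946.
Remaining 2 whole minutes in the current block: 1800 + 1 × 1798 = 3598 frames.
Within the current minute: 16 × 30 + 21 − 2 = 499 (labels ;00/;01 skipped at this minute). Total = 53946 + 3598 + 499 = 58043.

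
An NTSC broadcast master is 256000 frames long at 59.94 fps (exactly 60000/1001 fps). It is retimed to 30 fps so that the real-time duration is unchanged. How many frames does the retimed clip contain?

Target frames = source frames × (target rate / source rate) = 256000 × (30)/(60000/1001) = 256000 × 1001/2000 = 128128.

128128 frames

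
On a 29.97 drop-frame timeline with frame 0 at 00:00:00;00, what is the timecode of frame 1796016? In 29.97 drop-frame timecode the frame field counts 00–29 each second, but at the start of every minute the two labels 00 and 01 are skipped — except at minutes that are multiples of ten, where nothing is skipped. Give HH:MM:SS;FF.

16:38:47;04

Ten DF minutes hold 17982 frames, so frame 1796016 lies in block 99 (frames 1780218–1798199) with 15798 frames into that block.
The block's first minute is 1800 frames and the rest 1798 each; 15798 frames reaches minute 8, so 99 × 18 + 8 × 2 = 1798 labels have been skipped so far.
Adding those back, label number 1796016 + 1798 = 1797814 at 30 labels/s is 59927 s + 4 f = 16 h 38 min 47 s frame 4, i.e. 16:38:47;04.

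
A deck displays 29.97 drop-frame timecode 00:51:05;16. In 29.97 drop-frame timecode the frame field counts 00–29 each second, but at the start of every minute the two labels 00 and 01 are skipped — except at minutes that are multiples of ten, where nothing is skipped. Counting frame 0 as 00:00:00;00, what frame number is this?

As if non-drop at 30 labels/s: (0 × 3600 + 51 × 60 + 5) × 30 + 16 = 91966.
Minute boundaries passed: 51; those not divisible by 10: 51 − 5 = 46; dropped labels = 2 × 46 = 92.
Actual frame index = 91966 − 92 = 91874.

91874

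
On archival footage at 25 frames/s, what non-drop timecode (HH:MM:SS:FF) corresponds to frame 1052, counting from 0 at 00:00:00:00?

1052 ÷ 25 = 42 full seconds, remainder 2 frames.
42 s = 0 h 0 min 42 s.
Timecode: 00:00:42:02.

00:00:42:02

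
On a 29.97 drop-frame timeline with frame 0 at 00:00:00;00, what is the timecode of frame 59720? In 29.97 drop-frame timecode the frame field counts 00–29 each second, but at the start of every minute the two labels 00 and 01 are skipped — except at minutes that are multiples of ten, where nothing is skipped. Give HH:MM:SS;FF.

00:33:12;20

Each 10-minute DF block holds 10 × 60 × 30 − 9 × 2 = 17982 frames. 59720 ÷ 17982 → 3 full blocks, remainder 5774.
Within the partial block the first minute is 1800 frames and each further minute 1798, so 3 further minute boundaries passed. Total skipped labels = 18 × 3 + 2 × 3 = 60.
Non-drop label index = 59720 + 60 = 59780; at 30 labels/s that is 00:33:12:20, i.e. DF 00:33:12;20.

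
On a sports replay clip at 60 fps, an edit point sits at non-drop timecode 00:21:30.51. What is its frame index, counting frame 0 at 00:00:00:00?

Total seconds to the label: (0 × 3600 + 21 × 60 + 30) = 1290.
Frame index = 1290 × 60 + 51 = 77451.

77451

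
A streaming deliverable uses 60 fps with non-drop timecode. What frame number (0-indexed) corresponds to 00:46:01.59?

Total seconds to the label: (0 × 3600 + 46 × 60 + 1) = 2761.
Frame index = 2761 × 60 + 59 = 165719.

frame 165719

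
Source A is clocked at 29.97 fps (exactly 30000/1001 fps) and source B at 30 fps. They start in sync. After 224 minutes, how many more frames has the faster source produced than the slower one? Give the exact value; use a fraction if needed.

57600/143 frames

224 min = 13440 s.
A emits 30000/1001 × 13440 = 57600000/143 frames; B emits 30 × 13440 = 403200.
Difference = 57600/143 frames (≈ 402.7972); B is ahead of A.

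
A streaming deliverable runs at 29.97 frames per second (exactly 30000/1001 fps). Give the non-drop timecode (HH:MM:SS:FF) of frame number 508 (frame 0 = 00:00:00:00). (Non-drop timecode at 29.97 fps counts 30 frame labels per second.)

508 ÷ 30 = 16 full seconds, remainder 28 frames.
16 s = 0 h 0 min 16 s.
Timecode: 00:00:16:28.

00:00:16:28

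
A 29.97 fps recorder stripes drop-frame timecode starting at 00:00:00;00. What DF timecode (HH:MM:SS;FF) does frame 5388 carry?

Ten DF minutes hold 17982 frames, so frame 5388 lies in block 0 (frames 0–17981) with 5388 frames into that block.
The block's first minute is 1800 frames and the rest 1798 each; 5388 frames reaches minute 2, so 0 × 18 + 2 × 2 = 4 labels have been skipped so far.
Adding those back, label number 5388 + 4 = 5392 at 30 labels/s is 179 s + 22 f = 0 h 2 min 59 s frame 22, i.e. 00:02:59;22.

00:02:59;22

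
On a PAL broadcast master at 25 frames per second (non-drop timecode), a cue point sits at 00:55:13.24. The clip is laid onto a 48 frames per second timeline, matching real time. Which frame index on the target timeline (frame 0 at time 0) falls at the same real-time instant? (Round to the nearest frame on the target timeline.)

Source frame index: (0×3600 + 55×60 + 13) × 25 + 24 = 82849.
Real time: 82849 / (25) = 82849/25 s.
Target frame: (82849/25) × (48) = 3976752/25 ≈ 159070.080 → 159070.

frame 159070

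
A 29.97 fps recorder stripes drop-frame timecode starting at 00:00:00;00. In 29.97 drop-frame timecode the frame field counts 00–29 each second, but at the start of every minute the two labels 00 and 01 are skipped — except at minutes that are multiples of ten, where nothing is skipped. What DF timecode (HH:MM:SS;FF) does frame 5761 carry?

Each 10-minute DF block holds 10 × 60 × 30 − 9 × 2 = 17982 frames. 5761 ÷ 17982 → 0 full blocks, remainder 5761.
Within the partial block the first minute is 1800 frames and each further minute 1798, so 3 further minute boundaries passed. Total skipped labels = 18 × 0 + 2 × 3 = 6.
Non-drop label index = 5761 + 6 = 5767; at 30 labels/s that is 00:03:12:07, i.e. DF 00:03:12;07.

00:03:12;07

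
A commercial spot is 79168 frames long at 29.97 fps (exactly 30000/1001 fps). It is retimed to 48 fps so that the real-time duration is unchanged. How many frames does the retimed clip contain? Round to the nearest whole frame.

Frames at target rate = 79168 × (48) / (30000/1001) = 79247168/625 ≈ 126795.469.
Nearest whole frame: 126795.

126795 frames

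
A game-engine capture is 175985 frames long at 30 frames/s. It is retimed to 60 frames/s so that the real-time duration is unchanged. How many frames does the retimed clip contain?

351970 frames

Target frames = source frames × (target rate / source rate) = 175985 × (60)/(30) = 175985 × 2 = 351970.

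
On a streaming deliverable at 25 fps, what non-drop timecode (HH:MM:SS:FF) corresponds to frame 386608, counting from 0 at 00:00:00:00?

04:17:44:08

386608 ÷ 25 = 15464 full seconds, remainder 8 frames.
15464 s = 4 h 17 min 44 s.
Timecode: 04:17:44:08.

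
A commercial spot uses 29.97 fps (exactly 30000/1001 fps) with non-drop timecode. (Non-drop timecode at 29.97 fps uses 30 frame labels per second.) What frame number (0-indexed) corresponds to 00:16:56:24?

30504

Total seconds to the label: (0 × 3600 + 16 × 60 + 56) = 1016.
Frame index = 1016 × 30 + 24 = 30504.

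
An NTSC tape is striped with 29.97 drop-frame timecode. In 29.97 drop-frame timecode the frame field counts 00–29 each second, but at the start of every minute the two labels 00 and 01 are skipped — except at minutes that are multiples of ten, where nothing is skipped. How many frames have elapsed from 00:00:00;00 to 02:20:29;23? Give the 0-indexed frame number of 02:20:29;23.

252641

As if non-drop at 30 labels/s: (2 × 3600 + 20 × 60 + 29) × 30 + 23 = 252893.
Minute boundaries passed: 140; those not divisible by 10: 140 − 14 = 126; dropped labels = 2 × 126 = 252.
Actual frame index = 252893 − 252 = 252641.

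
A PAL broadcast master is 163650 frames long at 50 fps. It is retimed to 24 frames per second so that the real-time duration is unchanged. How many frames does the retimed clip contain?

78552 frames

Target frames = source frames × (target rate / source rate) = 163650 × (24)/(50) = 163650 × 12/25 = 78552.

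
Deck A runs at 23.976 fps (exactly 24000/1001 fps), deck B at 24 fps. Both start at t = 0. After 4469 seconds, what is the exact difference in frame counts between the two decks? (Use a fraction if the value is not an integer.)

107256/1001 frames

A emits 24000/1001 × 4469 = 107256000/1001 frames; B emits 24 × 4469 = 107256.
Difference = 107256/1001 frames (≈ 107.1489); B is ahead of A.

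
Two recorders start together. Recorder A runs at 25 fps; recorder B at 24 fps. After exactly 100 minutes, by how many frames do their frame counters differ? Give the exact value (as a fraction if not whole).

6000 frames

100 min = 6000 s.
A emits 25 × 6000 = 150000 frames; B emits 24 × 6000 = 144000.
Difference = 6000 frames; B is behind A.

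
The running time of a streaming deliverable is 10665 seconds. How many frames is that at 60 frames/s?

639900 frames

Frames = 10665 × 60 = 639900.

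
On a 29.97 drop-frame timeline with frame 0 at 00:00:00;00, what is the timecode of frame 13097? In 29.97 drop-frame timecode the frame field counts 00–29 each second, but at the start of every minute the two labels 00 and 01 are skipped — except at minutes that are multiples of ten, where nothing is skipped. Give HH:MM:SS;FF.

00:07:17;01

Ten DF minutes hold 17982 frames, so frame 13097 lies in block 0 (frames 0–17981) with 13097 frames into that block.
The block's first minute is 1800 frames and the rest 1798 each; 13097 frames reaches minute 7, so 0 × 18 + 7 × 2 = 14 labels have been skipped so far.
Adding those back, label number 13097 + 14 = 13111 at 30 labels/s is 437 s + 1 f = 0 h 7 min 17 s frame 1, i.e. 00:07:17;01.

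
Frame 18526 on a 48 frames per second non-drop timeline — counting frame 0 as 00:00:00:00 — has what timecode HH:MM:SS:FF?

00:06:25:46

18526 ÷ 48 = 385 full seconds, remainder 46 frames.
385 s = 0 h 6 min 25 s.
Timecode: 00:06:25:46.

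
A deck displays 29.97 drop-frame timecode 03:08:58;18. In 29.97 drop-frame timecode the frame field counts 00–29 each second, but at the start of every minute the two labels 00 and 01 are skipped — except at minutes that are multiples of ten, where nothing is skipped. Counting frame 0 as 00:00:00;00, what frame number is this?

Complete 10-minute blocks: 18, each 17982 frames → 323676.
Remaining 8 whole minutes in the current block: 1800 + 7 × 1798 = 14386 frames.
Within the current minute: 58 × 30 + 18 − 2 = 1756 (labels ;00/;01 skipped at this minute). Total = 323676 + 14386 + 1756 = 339818.

339818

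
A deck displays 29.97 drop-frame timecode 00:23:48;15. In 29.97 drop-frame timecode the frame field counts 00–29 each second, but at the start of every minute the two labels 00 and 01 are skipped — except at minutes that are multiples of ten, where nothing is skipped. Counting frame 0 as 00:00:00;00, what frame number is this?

42813

As if non-drop at 30 labels/s: (0 × 3600 + 23 × 60 + 48) × 30 + 15 = 42855.
Minute boundaries passed: 23; those not divisible by 10: 23 − 2 = 21; dropped labels = 2 × 21 = 42.
Actual frame index = 42855 − 42 = 42813.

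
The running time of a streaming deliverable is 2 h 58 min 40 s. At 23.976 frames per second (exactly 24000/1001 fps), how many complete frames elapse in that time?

257022 frames

2 h 58 min 40 s = 10720 s.
Frames = 10720 × 24000/1001 = 257280000/1001 ≈ 257022.9770.
Complete frames: 257022.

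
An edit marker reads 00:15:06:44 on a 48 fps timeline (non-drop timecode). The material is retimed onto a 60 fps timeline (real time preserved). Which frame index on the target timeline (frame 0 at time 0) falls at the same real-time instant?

Source frame index: (0×3600 + 15×60 + 6) × 48 + 44 = 43532.
Real time: 43532 / (48) = 10883/12 s.
Target frame: (10883/12) × (60) = 54415.

frame 54415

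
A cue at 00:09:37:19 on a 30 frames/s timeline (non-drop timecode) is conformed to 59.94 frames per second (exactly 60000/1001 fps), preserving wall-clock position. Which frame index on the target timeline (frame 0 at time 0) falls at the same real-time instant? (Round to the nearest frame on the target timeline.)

frame 34623

Source frame index: (0×3600 + 9×60 + 37) × 30 + 19 = 17329.
Real time: 17329 / (30) = 17329/30 s.
Target frame: (17329/30) × (60000/1001) = 2666000/77 ≈ 34623.377 → 34623.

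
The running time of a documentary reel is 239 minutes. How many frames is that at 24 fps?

344160 frames

239 min = 14340 s.
Frames = 14340 × 24 = 344160.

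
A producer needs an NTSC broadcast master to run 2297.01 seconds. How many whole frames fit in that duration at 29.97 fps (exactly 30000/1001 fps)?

68841 frames

Frames = 2297.01 × 30000/1001 = 68910300/1001 ≈ 68841.4585.
Complete frames: 68841.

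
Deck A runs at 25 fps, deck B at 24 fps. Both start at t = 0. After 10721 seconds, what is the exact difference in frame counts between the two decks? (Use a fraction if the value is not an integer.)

10721 frames

A emits 25 × 10721 = 268025 frames; B emits 24 × 10721 = 257304.
Difference = 10721 frames; B is behind A.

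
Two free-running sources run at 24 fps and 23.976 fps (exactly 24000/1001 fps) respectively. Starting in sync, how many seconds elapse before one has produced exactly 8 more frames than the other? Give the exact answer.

The gap grows by |24000/1001 − 24| = 24/1001 frames per second.
Time for a 8-frame gap: 8 ÷ (24/1001) = 1001/3 s.

1001/3 seconds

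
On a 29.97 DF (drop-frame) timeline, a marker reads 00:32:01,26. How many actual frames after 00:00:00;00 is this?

57598

Complete 10-minute blocks: 3, each 17982 frames → 53946.
Remaining 2 whole minutes in the current block: 1800 + 1 × 1798 = 3598 frames.
Within the current minute: 1 × 30 + 26 − 2 = 54 (labels ;00/;01 skipped at this minute). Total = 53946 + 3598 + 54 = 57598.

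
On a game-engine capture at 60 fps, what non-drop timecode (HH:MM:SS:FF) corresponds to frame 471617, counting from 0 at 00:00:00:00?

471617 ÷ 60 = 7860 full seconds, remainder 17 frames.
7860 s = 2 h 11 min 0 s.
Timecode: 02:11:00:17.

02:11:00:17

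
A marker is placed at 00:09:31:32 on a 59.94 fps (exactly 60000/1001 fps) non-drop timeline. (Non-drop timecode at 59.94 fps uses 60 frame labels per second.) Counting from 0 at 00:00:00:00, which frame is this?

34292

Total seconds to the label: (0 × 3600 + 9 × 60 + 31) = 571.
Frame index = 571 × 60 + 32 = 34292.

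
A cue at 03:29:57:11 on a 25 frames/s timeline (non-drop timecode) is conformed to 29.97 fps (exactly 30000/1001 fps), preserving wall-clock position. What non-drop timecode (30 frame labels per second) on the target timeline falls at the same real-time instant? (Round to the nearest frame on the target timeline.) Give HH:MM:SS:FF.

03:29:44:26

Source frame index: (3×3600 + 29×60 + 57) × 25 + 11 = 314936.
Real time: 314936 / (25) = 314936/25 s.
Target frame: (314936/25) × (30000/1001) = 377923200/1001 ≈ 377545.654 → 377546.
At 30 labels/s: frame 377546 → 03:29:44:26.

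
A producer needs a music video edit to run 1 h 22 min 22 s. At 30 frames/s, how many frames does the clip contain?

1 h 22 min 22 s = 4942 s.
Frames = 4942 × 30 = 148260.

148260 frames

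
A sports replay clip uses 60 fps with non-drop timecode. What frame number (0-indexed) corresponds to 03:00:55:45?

frame 651345

Total seconds to the label: (3 × 3600 + 0 × 60 + 55) = 10855.
Frame index = 10855 × 60 + 45 = 651345.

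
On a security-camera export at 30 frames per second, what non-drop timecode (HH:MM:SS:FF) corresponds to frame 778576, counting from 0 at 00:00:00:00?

778576 ÷ 30 = 25952 full seconds, remainder 16 frames.
25952 s = 7 h 12 min 32 s.
Timecode: 07:12:32:16.

07:12:32:16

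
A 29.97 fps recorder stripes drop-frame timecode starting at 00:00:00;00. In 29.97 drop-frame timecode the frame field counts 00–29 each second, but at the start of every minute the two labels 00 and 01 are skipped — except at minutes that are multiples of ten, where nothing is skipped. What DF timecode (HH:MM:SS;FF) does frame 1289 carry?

Ten DF minutes hold 17982 frames, so frame 1289 lies in block 0 (frames 0–17981) with 1289 frames into that block.
The block's first minute is 1800 frames and the rest 1798 each; 1289 frames reaches minute 0, so 0 × 18 + 0 × 2 = 0 labels have been skipped so far.
Adding those back, label number 1289 + 0 = 1289 at 30 labels/s is 42 s + 29 f = 0 h 0 min 42 s frame 29, i.e. 00:00:42;29.

00:00:42;29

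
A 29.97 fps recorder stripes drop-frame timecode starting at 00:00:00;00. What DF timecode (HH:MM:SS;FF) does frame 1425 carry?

Each 10-minute DF block holds 10 × 60 × 30 − 9 × 2 = 17982 frames. 1425 ÷ 17982 → 0 full blocks, remainder 1425.
Within the partial block the first minute is 1800 frames and each further minute 1798, so 0 further minute boundaries passed. Total skipped labels = 18 × 0 + 2 × 0 = 0.
Non-drop label index = 1425 + 0 = 1425; at 30 labels/s that is 00:00:47:15, i.e. DF 00:00:47;15.

00:00:47;15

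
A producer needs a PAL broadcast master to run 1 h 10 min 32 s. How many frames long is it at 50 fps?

211600 frames

1 h 10 min 32 s = 4232 s.
Frames = 4232 × 50 = 211600.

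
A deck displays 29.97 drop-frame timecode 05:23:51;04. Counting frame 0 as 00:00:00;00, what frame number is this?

582352

Complete 10-minute blocks: 32, each 17982 frames → 575424.
Remaining 3 whole minutes in the current block: 1800 + 2 × 1798 = 5396 frames.
Within the current minute: 51 × 30 + 4 − 2 = 1532 (labels ;00/;01 skipped at this minute). Total = 575424 + 5396 + 1532 = 582352.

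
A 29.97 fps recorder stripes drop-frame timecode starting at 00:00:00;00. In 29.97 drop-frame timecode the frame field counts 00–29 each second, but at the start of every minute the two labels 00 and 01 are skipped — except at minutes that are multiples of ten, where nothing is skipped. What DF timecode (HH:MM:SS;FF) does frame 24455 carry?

Ten DF minutes hold 17982 frames, so frame 24455 lies in block 1 (frames 17982–35963) with 6473 frames into that block.
The block's first minute is 1800 frames and the rest 1798 each; 6473 frames reaches minute 3, so 1 × 18 + 3 × 2 = 24 labels have been skipped so far.
Adding those back, label number 24455 + 24 = 24479 at 30 labels/s is 815 s + 29 f = 0 h 13 min 35 s frame 29, i.e. 00:13:35;29.

00:13:35;29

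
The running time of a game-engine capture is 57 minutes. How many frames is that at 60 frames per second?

57 min = 3420 s.
Frames = 3420 × 60 = 205200.

205200 frames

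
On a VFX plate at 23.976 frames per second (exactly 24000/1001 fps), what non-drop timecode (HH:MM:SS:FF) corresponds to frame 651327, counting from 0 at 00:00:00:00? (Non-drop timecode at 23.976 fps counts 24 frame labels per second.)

07:32:18:15

651327 ÷ 24 = 27138 full seconds, remainder 15 frames.
27138 s = 7 h 32 min 18 s.
Timecode: 07:32:18:15.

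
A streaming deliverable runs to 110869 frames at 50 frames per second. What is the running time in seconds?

2217.38 seconds

Running time = 110869 / (50) = 2217.38 s.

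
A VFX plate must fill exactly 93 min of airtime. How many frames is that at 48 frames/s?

267840 frames

93 min = 5580 s.
Frames = 5580 × 48 = 267840.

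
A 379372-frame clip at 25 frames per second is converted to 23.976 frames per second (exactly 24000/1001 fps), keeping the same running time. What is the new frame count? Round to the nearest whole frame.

363833 frames

Frames at target rate = 379372 × (24000/1001) / (25) = 52028160/143 ≈ 363833.287.
Nearest whole frame: 363833.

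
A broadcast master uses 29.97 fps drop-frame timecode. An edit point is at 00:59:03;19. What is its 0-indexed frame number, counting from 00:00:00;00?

106201

As if non-drop at 30 labels/s: (0 × 3600 + 59 × 60 + 3) × 30 + 19 = 106309.
Minute boundaries passed: 59; those not divisible by 10: 59 − 5 = 54; dropped labels = 2 × 54 = 108.
Actual frame index = 106309 − 108 = 106201.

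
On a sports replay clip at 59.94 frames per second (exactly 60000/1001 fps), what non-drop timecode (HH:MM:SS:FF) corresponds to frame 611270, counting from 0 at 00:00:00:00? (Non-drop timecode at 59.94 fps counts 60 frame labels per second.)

611270 ÷ 60 = 10187 full seconds, remainder 50 frames.
10187 s = 2 h 49 min 47 s.
Timecode: 02:49:47:50.

02:49:47:50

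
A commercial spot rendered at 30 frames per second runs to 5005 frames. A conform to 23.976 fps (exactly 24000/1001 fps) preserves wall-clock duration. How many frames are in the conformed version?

Target frames = source frames × (target rate / source rate) = 5005 × (24000/1001)/(30) = 5005 × 800/1001 = 4000.

4000 frames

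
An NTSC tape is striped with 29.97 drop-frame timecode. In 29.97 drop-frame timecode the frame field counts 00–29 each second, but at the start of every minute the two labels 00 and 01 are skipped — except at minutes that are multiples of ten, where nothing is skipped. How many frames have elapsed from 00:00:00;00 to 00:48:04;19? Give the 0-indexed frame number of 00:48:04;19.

86451

As if non-drop at 30 labels/s: (0 × 3600 + 48 × 60 + 4) × 30 + 19 = 86539.
Minute boundaries passed: 48; those not divisible by 10: 48 − 4 = 44; dropped labels = 2 × 44 = 88.
Actual frame index = 86539 − 88 = 86451.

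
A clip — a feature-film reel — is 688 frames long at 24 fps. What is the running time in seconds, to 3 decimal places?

28.667 seconds

Running time = 688 × 1/24 = 86/3 s ≈ 28.667 s.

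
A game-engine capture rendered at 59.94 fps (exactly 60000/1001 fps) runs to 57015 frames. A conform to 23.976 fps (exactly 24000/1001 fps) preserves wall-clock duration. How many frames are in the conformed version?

22806 frames

Target frames = source frames × (target rate / source rate) = 57015 × (24000/1001)/(60000/1001) = 57015 × 2/5 = 22806.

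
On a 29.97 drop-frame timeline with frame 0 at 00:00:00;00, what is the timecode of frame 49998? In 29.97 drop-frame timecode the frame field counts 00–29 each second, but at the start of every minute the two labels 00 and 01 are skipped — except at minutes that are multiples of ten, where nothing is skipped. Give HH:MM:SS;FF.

Each 10-minute DF block holds 10 × 60 × 30 − 9 × 2 = 17982 frames. 49998 ÷ 17982 → 2 full blocks, remainder 14034.
Within the partial block the first minute is 1800 frames and each further minute 1798, so 7 further minute boundaries passed. Total skipped labels = 18 × 2 + 2 × 7 = 50.
Non-drop label index = 49998 + 50 = 50048; at 30 labels/s that is 00:27:48:08, i.e. DF 00:27:48;08.

00:27:48;08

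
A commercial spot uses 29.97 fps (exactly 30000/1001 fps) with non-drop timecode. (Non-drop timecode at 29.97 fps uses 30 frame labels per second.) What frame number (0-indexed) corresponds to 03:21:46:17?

Total seconds to the label: (3 × 3600 + 21 × 60 + 46) = 12106.
Frame index = 12106 × 30 + 17 = 363197.

363197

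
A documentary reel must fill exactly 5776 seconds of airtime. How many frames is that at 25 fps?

Frames = 5776 × 25 = 144400.

144400 frames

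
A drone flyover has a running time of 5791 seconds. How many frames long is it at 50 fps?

289550 frames

Frames = 5791 × 50 = 289550.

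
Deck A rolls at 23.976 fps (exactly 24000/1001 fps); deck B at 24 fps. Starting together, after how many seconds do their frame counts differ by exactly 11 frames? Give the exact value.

The gap grows by |24 − 24000/1001| = 24/1001 frames per second.
Time for a 11-frame gap: 11 ÷ (24/1001) = 11011/24 s.

11011/24 seconds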